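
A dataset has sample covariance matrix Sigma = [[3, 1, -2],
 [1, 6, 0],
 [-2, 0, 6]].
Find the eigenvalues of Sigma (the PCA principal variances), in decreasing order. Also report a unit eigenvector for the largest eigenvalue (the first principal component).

Step 1 — characteristic polynomial p(λ) = det(λI - Sigma) = λ³ - tr·λ² + c_1·λ - det, where tr = trace, c_1 = sum of the principal 2×2 minors, det = det(Sigma):
  tr = 3 + 6 + 6 = 15,
  c_1 = (3·6 - (1)²) + (3·6 - (-2)²) + (6·6 - (0)²) = 17 + 14 + 36 = 67,
  det = 3·(6·6 - (0)²) - (1)·((1)·6 - (0)·(-2)) + (-2)·((1)·(0) - 6·(-2)) = 3·(36) - (1)·(6) + (-2)·(12) = 78.
  So p(λ) = λ³ - 15λ² + 67λ - 78.
Step 2 — look for an integer root (rational root theorem: any rational root is an integer divisor of 78). Testing λ = 6:
  p(6) = 216 - 540 + 402 - 78 = 0  ✓
  Dividing out (λ - 6): p(λ) = (λ - 6)(λ² - 9λ + 13).
Step 3 — remaining eigenvalues from the quadratic λ² - 9λ + 13 = 0:
  Δ = 9² - 4·13 = 81 - 52 = 29,  λ = (9 ± √29)/2 = (9 ± 5.3852)/2 ≈ 7.1926 or 1.8074.
  Sorted: λ_1 = 7.1926,  λ_2 = 6,  λ_3 = 1.8074  (check: sum = 15 = tr ✓).

Step 4 — unit eigenvector for λ_1 ≈ 7.1926: v spans the null space of (Sigma - λ_1 I), whose rows are
  r_1 = (-4.1926, 1, -2),  r_2 = (1, -1.1926, 0),  r_3 = (-2, 0, -1.1926).
  v is orthogonal to every row, so take v ∝ r_1 × r_2 = ((1)·(0) - (-2)·(-1.1926), (-2)·(1) - (-4.1926)·(0), (-4.1926)·(-1.1926) - (1)·(1)) ≈ (-2.3852, -2, 4).
  Rescale (multiply by -1 so the first nonzero entry is positive): u = (2.3852, 2, -4).
  ||u|| = √((2.3852)² + (2)² + (-4)²) = √(25.689) ≈ 5.0684,  v_1 = u/||u|| ≈ (0.4706, 0.3946, -0.7892) (||v_1|| = 1).

λ_1 = 7.1926,  λ_2 = 6,  λ_3 = 1.8074;  v_1 ≈ (0.4706, 0.3946, -0.7892)


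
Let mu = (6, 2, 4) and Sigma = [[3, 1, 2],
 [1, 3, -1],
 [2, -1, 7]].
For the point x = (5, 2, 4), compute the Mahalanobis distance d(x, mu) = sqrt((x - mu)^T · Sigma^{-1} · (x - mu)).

Step 1 — centre the observation: (x - mu) = (-1, 0, 0).

Step 2 — invert Sigma (cofactor / det for 3×3, or solve directly):
  Sigma^{-1} = [[0.5405, -0.2432, -0.1892],
 [-0.2432, 0.4595, 0.1351],
 [-0.1892, 0.1351, 0.2162]].

Step 3 — form the quadratic (x - mu)^T · Sigma^{-1} · (x - mu):
  Sigma^{-1} · (x - mu) = (-0.5405, 0.2432, 0.1892).
  (x - mu)^T · [Sigma^{-1} · (x - mu)] = (-1)·(-0.5405) + (0)·(0.2432) + (0)·(0.1892) = 0.5405.

Step 4 — take square root: d = √(0.5405) ≈ 0.7352.

d(x, mu) = √(0.5405) ≈ 0.7352


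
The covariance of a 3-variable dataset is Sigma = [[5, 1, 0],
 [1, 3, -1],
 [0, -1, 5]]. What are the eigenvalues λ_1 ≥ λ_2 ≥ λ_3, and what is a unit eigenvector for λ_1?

Step 1 — characteristic polynomial p(λ) = det(λI - Sigma) = λ³ - tr·λ² + c_1·λ - det, where tr = trace, c_1 = sum of the principal 2×2 minors, det = det(Sigma):
  tr = 5 + 3 + 5 = 13,
  c_1 = (5·3 - (1)²) + (5·5 - (0)²) + (3·5 - (-1)²) = 14 + 25 + 14 = 53,
  det = 5·(3·5 - (-1)²) - (1)·((1)·5 - (-1)·(0)) + (0)·((1)·(-1) - 3·(0)) = 5·(14) - (1)·(5) + (0)·(-1) = 65.
  So p(λ) = λ³ - 13λ² + 53λ - 65.
Step 2 — look for an integer root (rational root theorem: any rational root is an integer divisor of 65). Testing λ = 5:
  p(5) = 125 - 325 + 265 - 65 = 0  ✓
  Dividing out (λ - 5): p(λ) = (λ - 5)(λ² - 8λ + 13).
Step 3 — remaining eigenvalues from the quadratic λ² - 8λ + 13 = 0:
  Δ = 8² - 4·13 = 64 - 52 = 12,  λ = (8 ± √12)/2 = (8 ± 3.4641)/2 ≈ 5.7321 or 2.2679.
  Sorted: λ_1 = 5.7321,  λ_2 = 5,  λ_3 = 2.2679  (check: sum = 13 = tr ✓).

Step 4 — unit eigenvector for λ_1 ≈ 5.7321: v spans the null space of (Sigma - λ_1 I), whose rows are
  r_1 = (-0.7321, 1, 0),  r_2 = (1, -2.7321, -1),  r_3 = (0, -1, -0.7321).
  v is orthogonal to every row, so take v ∝ r_1 × r_2 = ((1)·(-1) - (0)·(-2.7321), (0)·(1) - (-0.7321)·(-1), (-0.7321)·(-2.7321) - (1)·(1)) ≈ (-1, -0.7321, 1).
  Rescale (multiply by -1 so the first nonzero entry is positive): u = (1, 0.7321, -1).
  ||u|| = √((1)² + (0.7321)² + (-1)²) = √(2.5359) ≈ 1.5925,  v_1 = u/||u|| ≈ (0.628, 0.4597, -0.628) (||v_1|| = 1).

λ_1 = 5.7321,  λ_2 = 5,  λ_3 = 2.2679;  v_1 ≈ (0.628, 0.4597, -0.628)


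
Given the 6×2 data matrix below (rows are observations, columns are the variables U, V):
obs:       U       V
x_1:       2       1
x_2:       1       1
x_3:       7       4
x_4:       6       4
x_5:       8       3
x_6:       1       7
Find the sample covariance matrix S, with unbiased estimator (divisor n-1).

Step 1 — column means:
  mean(U) = (2 + 1 + 7 + 6 + 8 + 1) / 6 = 25/6 = 4.1667
  mean(V) = (1 + 1 + 4 + 4 + 3 + 7) / 6 = 20/6 = 3.3333

Step 2 — sample covariance S[i,j] = (1/(n-1)) · Σ_k (x_{k,i} - mean_i) · (x_{k,j} - mean_j), with n-1 = 5.
  S[U,U] = ((-2.1667)·(-2.1667) + (-3.1667)·(-3.1667) + (2.8333)·(2.8333) + (1.8333)·(1.8333) + (3.8333)·(3.8333) + (-3.1667)·(-3.1667)) / 5 = 50.8333/5 = 10.1667
  S[U,V] = ((-2.1667)·(-2.3333) + (-3.1667)·(-2.3333) + (2.8333)·(0.6667) + (1.8333)·(0.6667) + (3.8333)·(-0.3333) + (-3.1667)·(3.6667)) / 5 = 2.6667/5 = 0.5333
  S[V,V] = ((-2.3333)·(-2.3333) + (-2.3333)·(-2.3333) + (0.6667)·(0.6667) + (0.6667)·(0.6667) + (-0.3333)·(-0.3333) + (3.6667)·(3.6667)) / 5 = 25.3333/5 = 5.0667

S is symmetric (S[j,i] = S[i,j]). Assembling:

S = [[10.1667, 0.5333],
 [0.5333, 5.0667]]


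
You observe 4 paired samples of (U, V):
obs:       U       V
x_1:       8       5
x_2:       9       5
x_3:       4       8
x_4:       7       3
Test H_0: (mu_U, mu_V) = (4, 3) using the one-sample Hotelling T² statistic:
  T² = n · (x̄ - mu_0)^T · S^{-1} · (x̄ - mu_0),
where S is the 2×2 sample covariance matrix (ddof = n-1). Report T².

Step 1 — sample mean vector:
  mean(U) = (8 + 9 + 4 + 7) / 4 = 28/4 = 7
  mean(V) = (5 + 5 + 8 + 3) / 4 = 21/4 = 5.25
  x̄ = (7, 5.25),  deviation x̄ - mu_0 = (7, 5.25) - (4, 3) = (3, 2.25).

Step 2 — sample covariance matrix, S[i,j] = (1/(n-1)) · Σ_k (x_{k,i} - mean_i) · (x_{k,j} - mean_j), divisor n-1 = 3:
  S[U,U] = ((1)·(1) + (2)·(2) + (-3)·(-3) + (0)·(0)) / 3 = 14/3 = 4.6667
  S[U,V] = ((1)·(-0.25) + (2)·(-0.25) + (-3)·(2.75) + (0)·(-2.25)) / 3 = -9/3 = -3
  S[V,V] = ((-0.25)·(-0.25) + (-0.25)·(-0.25) + (2.75)·(2.75) + (-2.25)·(-2.25)) / 3 = 12.75/3 = 4.25
  S = [[4.6667, -3],
 [-3, 4.25]].

Step 3 — invert S. det(S) = 4.6667·4.25 - (-3)² = 10.8333.
  S^{-1} = (1/det) · [[d, -b], [-b, a]] = [[0.3923, 0.2769],
 [0.2769, 0.4308]].

Step 4 — quadratic form (x̄ - mu_0)^T · S^{-1} · (x̄ - mu_0):
  S^{-1} · (x̄ - mu_0) = (1.8, 1.8),
  (x̄ - mu_0)^T · [...] = (3)·(1.8) + (2.25)·(1.8) = 9.45.

Step 5 — scale by n: T² = 4 · 9.45 = 37.8.

T² ≈ 37.8


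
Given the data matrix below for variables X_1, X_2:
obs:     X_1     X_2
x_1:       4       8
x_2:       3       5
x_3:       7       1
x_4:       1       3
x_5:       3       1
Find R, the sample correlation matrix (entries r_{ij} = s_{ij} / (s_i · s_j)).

Step 1 — column means:
  mean(X_1) = (4 + 3 + 7 + 1 + 3) / 5 = 18/5 = 3.6
  mean(X_2) = (8 + 5 + 1 + 3 + 1) / 5 = 18/5 = 3.6

Step 2 — sample variances and covariances s[i,j] = (1/(n-1)) · Σ_k (x_{k,i} - mean_i) · (x_{k,j} - mean_j), with n-1 = 4:
  s[X_1,X_1] = ((0.4)·(0.4) + (-0.6)·(-0.6) + (3.4)·(3.4) + (-2.6)·(-2.6) + (-0.6)·(-0.6)) / 4 = 19.2/4 = 4.8
  s[X_1,X_2] = ((0.4)·(4.4) + (-0.6)·(1.4) + (3.4)·(-2.6) + (-2.6)·(-0.6) + (-0.6)·(-2.6)) / 4 = -4.8/4 = -1.2
  s[X_2,X_2] = ((4.4)·(4.4) + (1.4)·(1.4) + (-2.6)·(-2.6) + (-0.6)·(-0.6) + (-2.6)·(-2.6)) / 4 = 35.2/4 = 8.8
  Sample standard deviations s_i = √(s[i,i]):
  s(X_1) = √(4.8) = 2.1909
  s(X_2) = √(8.8) = 2.9665

Step 3 — r_{ij} = s_{ij} / (s_i · s_j):
  r[X_1,X_1] = 1 (diagonal).
  r[X_1,X_2] = -1.2 / (2.1909 · 2.9665) = -1.2 / 6.4992 = -0.1846
  r[X_2,X_2] = 1 (diagonal).

R is symmetric with unit diagonal. Assembling:

R = [[1, -0.1846],
 [-0.1846, 1]]


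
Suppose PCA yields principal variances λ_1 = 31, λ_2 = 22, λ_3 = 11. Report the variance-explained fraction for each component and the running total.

Step 1 — total variance = trace(Sigma) = Σ λ_i = 31 + 22 + 11 = 64.

Step 2 — fraction explained by component i = λ_i / Σ λ:
  PC1: 31/64 = 0.4844
  PC2: 22/64 = 0.3438
  PC3: 11/64 = 0.1719

Step 3 — cumulative fraction after k components = (λ_1 + ... + λ_k) / Σ λ:
  k = 1: 31/64 = 0.4844
  k = 2: (31 + 22)/64 = 53/64 = 0.8281
  k = 3: (31 + 22 + 11)/64 = 64/64 = 1

Summary (fraction, with percent):

explained: PC1 0.4844 (48.44%), PC2 0.3438 (34.38%), PC3 0.1719 (17.19%);  cumulative: 0.4844, 0.8281, 1


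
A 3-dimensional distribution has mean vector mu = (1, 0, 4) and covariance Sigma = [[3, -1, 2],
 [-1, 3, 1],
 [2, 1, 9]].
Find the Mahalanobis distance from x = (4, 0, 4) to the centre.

Step 1 — centre the observation: (x - mu) = (3, 0, 0).

Step 2 — invert Sigma (cofactor / det for 3×3, or solve directly):
  Sigma^{-1} = [[0.4906, 0.2075, -0.1321],
 [0.2075, 0.434, -0.0943],
 [-0.1321, -0.0943, 0.1509]].

Step 3 — form the quadratic (x - mu)^T · Sigma^{-1} · (x - mu):
  Sigma^{-1} · (x - mu) = (1.4717, 0.6226, -0.3962).
  (x - mu)^T · [Sigma^{-1} · (x - mu)] = (3)·(1.4717) + (0)·(0.6226) + (0)·(-0.3962) = 4.4151.

Step 4 — take square root: d = √(4.4151) ≈ 2.1012.

d(x, mu) = √(4.4151) ≈ 2.1012


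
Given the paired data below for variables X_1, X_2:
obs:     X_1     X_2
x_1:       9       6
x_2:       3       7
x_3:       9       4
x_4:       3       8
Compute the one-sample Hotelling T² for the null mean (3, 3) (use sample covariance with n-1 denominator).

Step 1 — sample mean vector:
  mean(X_1) = (9 + 3 + 9 + 3) / 4 = 24/4 = 6
  mean(X_2) = (6 + 7 + 4 + 8) / 4 = 25/4 = 6.25
  x̄ = (6, 6.25),  deviation x̄ - mu_0 = (6, 6.25) - (3, 3) = (3, 3.25).

Step 2 — sample covariance matrix, S[i,j] = (1/(n-1)) · Σ_k (x_{k,i} - mean_i) · (x_{k,j} - mean_j), divisor n-1 = 3:
  S[X_1,X_1] = ((3)·(3) + (-3)·(-3) + (3)·(3) + (-3)·(-3)) / 3 = 36/3 = 12
  S[X_1,X_2] = ((3)·(-0.25) + (-3)·(0.75) + (3)·(-2.25) + (-3)·(1.75)) / 3 = -15/3 = -5
  S[X_2,X_2] = ((-0.25)·(-0.25) + (0.75)·(0.75) + (-2.25)·(-2.25) + (1.75)·(1.75)) / 3 = 8.75/3 = 2.9167
  S = [[12, -5],
 [-5, 2.9167]].

Step 3 — invert S. det(S) = 12·2.9167 - (-5)² = 10.
  S^{-1} = (1/det) · [[d, -b], [-b, a]] = [[0.2917, 0.5],
 [0.5, 1.2]].

Step 4 — quadratic form (x̄ - mu_0)^T · S^{-1} · (x̄ - mu_0):
  S^{-1} · (x̄ - mu_0) = (2.5, 5.4),
  (x̄ - mu_0)^T · [...] = (3)·(2.5) + (3.25)·(5.4) = 25.05.

Step 5 — scale by n: T² = 4 · 25.05 = 100.2.

T² ≈ 100.2


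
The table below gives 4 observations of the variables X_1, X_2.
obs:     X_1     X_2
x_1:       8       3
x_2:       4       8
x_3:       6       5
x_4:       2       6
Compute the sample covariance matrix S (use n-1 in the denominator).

Step 1 — column means:
  mean(X_1) = (8 + 4 + 6 + 2) / 4 = 20/4 = 5
  mean(X_2) = (3 + 8 + 5 + 6) / 4 = 22/4 = 5.5

Step 2 — sample covariance S[i,j] = (1/(n-1)) · Σ_k (x_{k,i} - mean_i) · (x_{k,j} - mean_j), with n-1 = 3.
  S[X_1,X_1] = ((3)·(3) + (-1)·(-1) + (1)·(1) + (-3)·(-3)) / 3 = 20/3 = 6.6667
  S[X_1,X_2] = ((3)·(-2.5) + (-1)·(2.5) + (1)·(-0.5) + (-3)·(0.5)) / 3 = -12/3 = -4
  S[X_2,X_2] = ((-2.5)·(-2.5) + (2.5)·(2.5) + (-0.5)·(-0.5) + (0.5)·(0.5)) / 3 = 13/3 = 4.3333

S is symmetric (S[j,i] = S[i,j]). Assembling:

S = [[6.6667, -4],
 [-4, 4.3333]]


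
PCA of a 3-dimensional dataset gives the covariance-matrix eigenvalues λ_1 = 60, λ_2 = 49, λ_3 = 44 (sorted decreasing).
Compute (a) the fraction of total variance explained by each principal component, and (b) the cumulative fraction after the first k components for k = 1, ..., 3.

Step 1 — total variance = trace(Sigma) = Σ λ_i = 60 + 49 + 44 = 153.

Step 2 — fraction explained by component i = λ_i / Σ λ:
  PC1: 60/153 = 0.3922
  PC2: 49/153 = 0.3203
  PC3: 44/153 = 0.2876

Step 3 — cumulative fraction after k components = (λ_1 + ... + λ_k) / Σ λ:
  k = 1: 60/153 = 0.3922
  k = 2: (60 + 49)/153 = 109/153 = 0.7124
  k = 3: (60 + 49 + 44)/153 = 153/153 = 1

Summary (fraction, with percent):

explained: PC1 0.3922 (39.22%), PC2 0.3203 (32.03%), PC3 0.2876 (28.76%);  cumulative: 0.3922, 0.7124, 1


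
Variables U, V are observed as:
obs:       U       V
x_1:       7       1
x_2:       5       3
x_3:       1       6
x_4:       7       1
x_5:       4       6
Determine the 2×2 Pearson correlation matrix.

Step 1 — column means:
  mean(U) = (7 + 5 + 1 + 7 + 4) / 5 = 24/5 = 4.8
  mean(V) = (1 + 3 + 6 + 1 + 6) / 5 = 17/5 = 3.4

Step 2 — sample variances and covariances s[i,j] = (1/(n-1)) · Σ_k (x_{k,i} - mean_i) · (x_{k,j} - mean_j), with n-1 = 4:
  s[U,U] = ((2.2)·(2.2) + (0.2)·(0.2) + (-3.8)·(-3.8) + (2.2)·(2.2) + (-0.8)·(-0.8)) / 4 = 24.8/4 = 6.2
  s[U,V] = ((2.2)·(-2.4) + (0.2)·(-0.4) + (-3.8)·(2.6) + (2.2)·(-2.4) + (-0.8)·(2.6)) / 4 = -22.6/4 = -5.65
  s[V,V] = ((-2.4)·(-2.4) + (-0.4)·(-0.4) + (2.6)·(2.6) + (-2.4)·(-2.4) + (2.6)·(2.6)) / 4 = 25.2/4 = 6.3
  Sample standard deviations s_i = √(s[i,i]):
  s(U) = √(6.2) = 2.49
  s(V) = √(6.3) = 2.51

Step 3 — r_{ij} = s_{ij} / (s_i · s_j):
  r[U,U] = 1 (diagonal).
  r[U,V] = -5.65 / (2.49 · 2.51) = -5.65 / 6.2498 = -0.904
  r[V,V] = 1 (diagonal).

R is symmetric with unit diagonal. Assembling:

R = [[1, -0.904],
 [-0.904, 1]]


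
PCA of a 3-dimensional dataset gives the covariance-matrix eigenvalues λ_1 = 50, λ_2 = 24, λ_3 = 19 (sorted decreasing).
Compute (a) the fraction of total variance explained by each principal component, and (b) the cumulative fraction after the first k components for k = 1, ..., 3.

Step 1 — total variance = trace(Sigma) = Σ λ_i = 50 + 24 + 19 = 93.

Step 2 — fraction explained by component i = λ_i / Σ λ:
  PC1: 50/93 = 0.5376
  PC2: 24/93 = 0.2581
  PC3: 19/93 = 0.2043

Step 3 — cumulative fraction after k components = (λ_1 + ... + λ_k) / Σ λ:
  k = 1: 50/93 = 0.5376
  k = 2: (50 + 24)/93 = 74/93 = 0.7957
  k = 3: (50 + 24 + 19)/93 = 93/93 = 1

Summary (fraction, with percent):

explained: PC1 0.5376 (53.76%), PC2 0.2581 (25.81%), PC3 0.2043 (20.43%);  cumulative: 0.5376, 0.7957, 1


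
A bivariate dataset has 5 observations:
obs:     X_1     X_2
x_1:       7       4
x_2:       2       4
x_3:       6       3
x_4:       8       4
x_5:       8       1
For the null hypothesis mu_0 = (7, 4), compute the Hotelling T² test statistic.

Step 1 — sample mean vector:
  mean(X_1) = (7 + 2 + 6 + 8 + 8) / 5 = 31/5 = 6.2
  mean(X_2) = (4 + 4 + 3 + 4 + 1) / 5 = 16/5 = 3.2
  x̄ = (6.2, 3.2),  deviation x̄ - mu_0 = (6.2, 3.2) - (7, 4) = (-0.8, -0.8).

Step 2 — sample covariance matrix, S[i,j] = (1/(n-1)) · Σ_k (x_{k,i} - mean_i) · (x_{k,j} - mean_j), divisor n-1 = 4:
  S[X_1,X_1] = ((0.8)·(0.8) + (-4.2)·(-4.2) + (-0.2)·(-0.2) + (1.8)·(1.8) + (1.8)·(1.8)) / 4 = 24.8/4 = 6.2
  S[X_1,X_2] = ((0.8)·(0.8) + (-4.2)·(0.8) + (-0.2)·(-0.2) + (1.8)·(0.8) + (1.8)·(-2.2)) / 4 = -5.2/4 = -1.3
  S[X_2,X_2] = ((0.8)·(0.8) + (0.8)·(0.8) + (-0.2)·(-0.2) + (0.8)·(0.8) + (-2.2)·(-2.2)) / 4 = 6.8/4 = 1.7
  S = [[6.2, -1.3],
 [-1.3, 1.7]].

Step 3 — invert S. det(S) = 6.2·1.7 - (-1.3)² = 8.85.
  S^{-1} = (1/det) · [[d, -b], [-b, a]] = [[0.1921, 0.1469],
 [0.1469, 0.7006]].

Step 4 — quadratic form (x̄ - mu_0)^T · S^{-1} · (x̄ - mu_0):
  S^{-1} · (x̄ - mu_0) = (-0.2712, -0.678),
  (x̄ - mu_0)^T · [...] = (-0.8)·(-0.2712) + (-0.8)·(-0.678) = 0.7593.

Step 5 — scale by n: T² = 5 · 0.7593 = 3.7966.

T² ≈ 3.7966


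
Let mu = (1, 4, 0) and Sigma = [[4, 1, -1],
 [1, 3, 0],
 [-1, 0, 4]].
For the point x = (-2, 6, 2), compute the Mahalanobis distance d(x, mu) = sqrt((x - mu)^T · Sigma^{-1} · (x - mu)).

Step 1 — centre the observation: (x - mu) = (-3, 2, 2).

Step 2 — invert Sigma (cofactor / det for 3×3, or solve directly):
  Sigma^{-1} = [[0.2927, -0.0976, 0.0732],
 [-0.0976, 0.3659, -0.0244],
 [0.0732, -0.0244, 0.2683]].

Step 3 — form the quadratic (x - mu)^T · Sigma^{-1} · (x - mu):
  Sigma^{-1} · (x - mu) = (-0.9268, 0.9756, 0.2683).
  (x - mu)^T · [Sigma^{-1} · (x - mu)] = (-3)·(-0.9268) + (2)·(0.9756) + (2)·(0.2683) = 5.2683.

Step 4 — take square root: d = √(5.2683) ≈ 2.2953.

d(x, mu) = √(5.2683) ≈ 2.2953


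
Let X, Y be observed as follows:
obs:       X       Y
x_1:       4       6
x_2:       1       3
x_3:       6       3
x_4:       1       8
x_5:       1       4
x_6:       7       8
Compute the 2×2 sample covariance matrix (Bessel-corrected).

Step 1 — column means:
  mean(X) = (4 + 1 + 6 + 1 + 1 + 7) / 6 = 20/6 = 3.3333
  mean(Y) = (6 + 3 + 3 + 8 + 4 + 8) / 6 = 32/6 = 5.3333

Step 2 — sample covariance S[i,j] = (1/(n-1)) · Σ_k (x_{k,i} - mean_i) · (x_{k,j} - mean_j), with n-1 = 5.
  S[X,X] = ((0.6667)·(0.6667) + (-2.3333)·(-2.3333) + (2.6667)·(2.6667) + (-2.3333)·(-2.3333) + (-2.3333)·(-2.3333) + (3.6667)·(3.6667)) / 5 = 37.3333/5 = 7.4667
  S[X,Y] = ((0.6667)·(0.6667) + (-2.3333)·(-2.3333) + (2.6667)·(-2.3333) + (-2.3333)·(2.6667) + (-2.3333)·(-1.3333) + (3.6667)·(2.6667)) / 5 = 6.3333/5 = 1.2667
  S[Y,Y] = ((0.6667)·(0.6667) + (-2.3333)·(-2.3333) + (-2.3333)·(-2.3333) + (2.6667)·(2.6667) + (-1.3333)·(-1.3333) + (2.6667)·(2.6667)) / 5 = 27.3333/5 = 5.4667

S is symmetric (S[j,i] = S[i,j]). Assembling:

S = [[7.4667, 1.2667],
 [1.2667, 5.4667]]


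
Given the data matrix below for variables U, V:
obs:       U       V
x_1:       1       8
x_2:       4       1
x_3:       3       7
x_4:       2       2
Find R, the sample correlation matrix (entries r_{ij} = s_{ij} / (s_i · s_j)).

Step 1 — column means:
  mean(U) = (1 + 4 + 3 + 2) / 4 = 10/4 = 2.5
  mean(V) = (8 + 1 + 7 + 2) / 4 = 18/4 = 4.5

Step 2 — sample variances and covariances s[i,j] = (1/(n-1)) · Σ_k (x_{k,i} - mean_i) · (x_{k,j} - mean_j), with n-1 = 3:
  s[U,U] = ((-1.5)·(-1.5) + (1.5)·(1.5) + (0.5)·(0.5) + (-0.5)·(-0.5)) / 3 = 5/3 = 1.6667
  s[U,V] = ((-1.5)·(3.5) + (1.5)·(-3.5) + (0.5)·(2.5) + (-0.5)·(-2.5)) / 3 = -8/3 = -2.6667
  s[V,V] = ((3.5)·(3.5) + (-3.5)·(-3.5) + (2.5)·(2.5) + (-2.5)·(-2.5)) / 3 = 37/3 = 12.3333
  Sample standard deviations s_i = √(s[i,i]):
  s(U) = √(1.6667) = 1.291
  s(V) = √(12.3333) = 3.5119

Step 3 — r_{ij} = s_{ij} / (s_i · s_j):
  r[U,U] = 1 (diagonal).
  r[U,V] = -2.6667 / (1.291 · 3.5119) = -2.6667 / 4.5338 = -0.5882
  r[V,V] = 1 (diagonal).

R is symmetric with unit diagonal. Assembling:

R = [[1, -0.5882],
 [-0.5882, 1]]


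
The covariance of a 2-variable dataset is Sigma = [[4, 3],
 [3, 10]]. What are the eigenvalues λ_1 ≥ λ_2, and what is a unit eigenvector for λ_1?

Step 1 — characteristic polynomial of 2×2 Sigma:
  det(Sigma - λI) = λ² - trace · λ + det = 0.
  trace = 4 + 10 = 14, det = 4·10 - (3)² = 31.
Step 2 — discriminant:
  Δ = trace² - 4·det = 196 - 124 = 72.
Step 3 — eigenvalues:
  λ = (trace ± √Δ)/2 = (14 ± 8.4853)/2,
  λ_1 = 11.2426,  λ_2 = 2.7574.

Step 4 — unit eigenvector for λ_1: solve (Sigma - λ_1 I)v = 0. First row:
  (4 - 11.2426)·v_x + (3)·v_y = 0, i.e. (-7.2426)·v_x + (3)·v_y = 0,
  so v ∝ (b, λ_1 - a) = (3, 7.2426) = u.
  ||u|| = √((3)² + (7.2426)²) = √(61.4558) ≈ 7.8394,
  v_1 = u/||u|| ≈ (0.3827, 0.9239) (||v_1|| = 1).

λ_1 = 11.2426,  λ_2 = 2.7574;  v_1 ≈ (0.3827, 0.9239)


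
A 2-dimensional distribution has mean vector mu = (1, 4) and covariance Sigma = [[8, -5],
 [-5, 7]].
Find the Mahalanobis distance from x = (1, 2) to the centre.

Step 1 — centre the observation: (x - mu) = (0, -2).

Step 2 — invert Sigma. det(Sigma) = 8·7 - (-5)² = 31.
  Sigma^{-1} = (1/det) · [[d, -b], [-b, a]] = [[0.2258, 0.1613],
 [0.1613, 0.2581]].

Step 3 — form the quadratic (x - mu)^T · Sigma^{-1} · (x - mu):
  Sigma^{-1} · (x - mu) = (-0.3226, -0.5161).
  (x - mu)^T · [Sigma^{-1} · (x - mu)] = (0)·(-0.3226) + (-2)·(-0.5161) = 1.0323.

Step 4 — take square root: d = √(1.0323) ≈ 1.016.

d(x, mu) = √(1.0323) ≈ 1.016


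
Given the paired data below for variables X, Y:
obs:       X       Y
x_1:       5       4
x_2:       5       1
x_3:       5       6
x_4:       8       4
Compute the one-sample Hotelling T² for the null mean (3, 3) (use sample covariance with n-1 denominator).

Step 1 — sample mean vector:
  mean(X) = (5 + 5 + 5 + 8) / 4 = 23/4 = 5.75
  mean(Y) = (4 + 1 + 6 + 4) / 4 = 15/4 = 3.75
  x̄ = (5.75, 3.75),  deviation x̄ - mu_0 = (5.75, 3.75) - (3, 3) = (2.75, 0.75).

Step 2 — sample covariance matrix, S[i,j] = (1/(n-1)) · Σ_k (x_{k,i} - mean_i) · (x_{k,j} - mean_j), divisor n-1 = 3:
  S[X,X] = ((-0.75)·(-0.75) + (-0.75)·(-0.75) + (-0.75)·(-0.75) + (2.25)·(2.25)) / 3 = 6.75/3 = 2.25
  S[X,Y] = ((-0.75)·(0.25) + (-0.75)·(-2.75) + (-0.75)·(2.25) + (2.25)·(0.25)) / 3 = 0.75/3 = 0.25
  S[Y,Y] = ((0.25)·(0.25) + (-2.75)·(-2.75) + (2.25)·(2.25) + (0.25)·(0.25)) / 3 = 12.75/3 = 4.25
  S = [[2.25, 0.25],
 [0.25, 4.25]].

Step 3 — invert S. det(S) = 2.25·4.25 - (0.25)² = 9.5.
  S^{-1} = (1/det) · [[d, -b], [-b, a]] = [[0.4474, -0.0263],
 [-0.0263, 0.2368]].

Step 4 — quadratic form (x̄ - mu_0)^T · S^{-1} · (x̄ - mu_0):
  S^{-1} · (x̄ - mu_0) = (1.2105, 0.1053),
  (x̄ - mu_0)^T · [...] = (2.75)·(1.2105) + (0.75)·(0.1053) = 3.4079.

Step 5 — scale by n: T² = 4 · 3.4079 = 13.6316.

T² ≈ 13.6316


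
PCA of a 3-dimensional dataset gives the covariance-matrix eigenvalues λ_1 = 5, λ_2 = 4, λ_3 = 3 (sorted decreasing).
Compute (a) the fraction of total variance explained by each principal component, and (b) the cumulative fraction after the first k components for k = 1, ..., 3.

Step 1 — total variance = trace(Sigma) = Σ λ_i = 5 + 4 + 3 = 12.

Step 2 — fraction explained by component i = λ_i / Σ λ:
  PC1: 5/12 = 0.4167
  PC2: 4/12 = 0.3333
  PC3: 3/12 = 0.25

Step 3 — cumulative fraction after k components = (λ_1 + ... + λ_k) / Σ λ:
  k = 1: 5/12 = 0.4167
  k = 2: (5 + 4)/12 = 9/12 = 0.75
  k = 3: (5 + 4 + 3)/12 = 12/12 = 1

Summary (fraction, with percent):

explained: PC1 0.4167 (41.67%), PC2 0.3333 (33.33%), PC3 0.25 (25%);  cumulative: 0.4167, 0.75, 1


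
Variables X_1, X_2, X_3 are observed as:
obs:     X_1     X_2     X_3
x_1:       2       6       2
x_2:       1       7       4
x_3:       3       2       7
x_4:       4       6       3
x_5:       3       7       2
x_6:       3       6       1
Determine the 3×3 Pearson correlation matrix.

Step 1 — column means:
  mean(X_1) = (2 + 1 + 3 + 4 + 3 + 3) / 6 = 16/6 = 2.6667
  mean(X_2) = (6 + 7 + 2 + 6 + 7 + 6) / 6 = 34/6 = 5.6667
  mean(X_3) = (2 + 4 + 7 + 3 + 2 + 1) / 6 = 19/6 = 3.1667

Step 2 — sample variances and covariances s[i,j] = (1/(n-1)) · Σ_k (x_{k,i} - mean_i) · (x_{k,j} - mean_j), with n-1 = 5:
  s[X_1,X_1] = ((-0.6667)·(-0.6667) + (-1.6667)·(-1.6667) + (0.3333)·(0.3333) + (1.3333)·(1.3333) + (0.3333)·(0.3333) + (0.3333)·(0.3333)) / 5 = 5.3333/5 = 1.0667
  s[X_1,X_2] = ((-0.6667)·(0.3333) + (-1.6667)·(1.3333) + (0.3333)·(-3.6667) + (1.3333)·(0.3333) + (0.3333)·(1.3333) + (0.3333)·(0.3333)) / 5 = -2.6667/5 = -0.5333
  s[X_1,X_3] = ((-0.6667)·(-1.1667) + (-1.6667)·(0.8333) + (0.3333)·(3.8333) + (1.3333)·(-0.1667) + (0.3333)·(-1.1667) + (0.3333)·(-2.1667)) / 5 = -0.6667/5 = -0.1333
  s[X_2,X_2] = ((0.3333)·(0.3333) + (1.3333)·(1.3333) + (-3.6667)·(-3.6667) + (0.3333)·(0.3333) + (1.3333)·(1.3333) + (0.3333)·(0.3333)) / 5 = 17.3333/5 = 3.4667
  s[X_2,X_3] = ((0.3333)·(-1.1667) + (1.3333)·(0.8333) + (-3.6667)·(3.8333) + (0.3333)·(-0.1667) + (1.3333)·(-1.1667) + (0.3333)·(-2.1667)) / 5 = -15.6667/5 = -3.1333
  s[X_3,X_3] = ((-1.1667)·(-1.1667) + (0.8333)·(0.8333) + (3.8333)·(3.8333) + (-0.1667)·(-0.1667) + (-1.1667)·(-1.1667) + (-2.1667)·(-2.1667)) / 5 = 22.8333/5 = 4.5667
  Sample standard deviations s_i = √(s[i,i]):
  s(X_1) = √(1.0667) = 1.0328
  s(X_2) = √(3.4667) = 1.8619
  s(X_3) = √(4.5667) = 2.137

Step 3 — r_{ij} = s_{ij} / (s_i · s_j):
  r[X_1,X_1] = 1 (diagonal).
  r[X_1,X_2] = -0.5333 / (1.0328 · 1.8619) = -0.5333 / 1.923 = -0.2774
  r[X_1,X_3] = -0.1333 / (1.0328 · 2.137) = -0.1333 / 2.2071 = -0.0604
  r[X_2,X_2] = 1 (diagonal).
  r[X_2,X_3] = -3.1333 / (1.8619 · 2.137) = -3.1333 / 3.9788 = -0.7875
  r[X_3,X_3] = 1 (diagonal).

R is symmetric with unit diagonal. Assembling:

R = [[1, -0.2774, -0.0604],
 [-0.2774, 1, -0.7875],
 [-0.0604, -0.7875, 1]]


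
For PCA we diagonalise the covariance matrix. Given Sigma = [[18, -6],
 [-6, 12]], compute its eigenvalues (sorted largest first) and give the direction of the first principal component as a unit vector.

Step 1 — characteristic polynomial of 2×2 Sigma:
  det(Sigma - λI) = λ² - trace · λ + det = 0.
  trace = 18 + 12 = 30, det = 18·12 - (-6)² = 180.
Step 2 — discriminant:
  Δ = trace² - 4·det = 900 - 720 = 180.
Step 3 — eigenvalues:
  λ = (trace ± √Δ)/2 = (30 ± 13.4164)/2,
  λ_1 = 21.7082,  λ_2 = 8.2918.

Step 4 — unit eigenvector for λ_1: solve (Sigma - λ_1 I)v = 0. First row:
  (18 - 21.7082)·v_x + (-6)·v_y = 0, i.e. (-3.7082)·v_x + (-6)·v_y = 0,
  so v ∝ (b, λ_1 - a) = (-6, 3.7082); multiply by -1 so the first entry is positive: u = (6, -3.7082).
  ||u|| = √((6)² + (-3.7082)²) = √(49.7508) ≈ 7.0534,
  v_1 = u/||u|| ≈ (0.8507, -0.5257) (||v_1|| = 1).

λ_1 = 21.7082,  λ_2 = 8.2918;  v_1 ≈ (0.8507, -0.5257)


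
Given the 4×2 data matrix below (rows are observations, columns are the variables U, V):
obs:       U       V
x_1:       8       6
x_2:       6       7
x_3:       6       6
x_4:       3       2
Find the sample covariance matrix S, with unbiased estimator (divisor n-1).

Step 1 — column means:
  mean(U) = (8 + 6 + 6 + 3) / 4 = 23/4 = 5.75
  mean(V) = (6 + 7 + 6 + 2) / 4 = 21/4 = 5.25

Step 2 — sample covariance S[i,j] = (1/(n-1)) · Σ_k (x_{k,i} - mean_i) · (x_{k,j} - mean_j), with n-1 = 3.
  S[U,U] = ((2.25)·(2.25) + (0.25)·(0.25) + (0.25)·(0.25) + (-2.75)·(-2.75)) / 3 = 12.75/3 = 4.25
  S[U,V] = ((2.25)·(0.75) + (0.25)·(1.75) + (0.25)·(0.75) + (-2.75)·(-3.25)) / 3 = 11.25/3 = 3.75
  S[V,V] = ((0.75)·(0.75) + (1.75)·(1.75) + (0.75)·(0.75) + (-3.25)·(-3.25)) / 3 = 14.75/3 = 4.9167

S is symmetric (S[j,i] = S[i,j]). Assembling:

S = [[4.25, 3.75],
 [3.75, 4.9167]]


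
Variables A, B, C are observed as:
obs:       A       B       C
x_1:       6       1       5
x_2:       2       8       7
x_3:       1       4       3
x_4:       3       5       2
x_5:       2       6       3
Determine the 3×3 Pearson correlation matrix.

Step 1 — column means:
  mean(A) = (6 + 2 + 1 + 3 + 2) / 5 = 14/5 = 2.8
  mean(B) = (1 + 8 + 4 + 5 + 6) / 5 = 24/5 = 4.8
  mean(C) = (5 + 7 + 3 + 2 + 3) / 5 = 20/5 = 4

Step 2 — sample variances and covariances s[i,j] = (1/(n-1)) · Σ_k (x_{k,i} - mean_i) · (x_{k,j} - mean_j), with n-1 = 4:
  s[A,A] = ((3.2)·(3.2) + (-0.8)·(-0.8) + (-1.8)·(-1.8) + (0.2)·(0.2) + (-0.8)·(-0.8)) / 4 = 14.8/4 = 3.7
  s[A,B] = ((3.2)·(-3.8) + (-0.8)·(3.2) + (-1.8)·(-0.8) + (0.2)·(0.2) + (-0.8)·(1.2)) / 4 = -14.2/4 = -3.55
  s[A,C] = ((3.2)·(1) + (-0.8)·(3) + (-1.8)·(-1) + (0.2)·(-2) + (-0.8)·(-1)) / 4 = 3/4 = 0.75
  s[B,B] = ((-3.8)·(-3.8) + (3.2)·(3.2) + (-0.8)·(-0.8) + (0.2)·(0.2) + (1.2)·(1.2)) / 4 = 26.8/4 = 6.7
  s[B,C] = ((-3.8)·(1) + (3.2)·(3) + (-0.8)·(-1) + (0.2)·(-2) + (1.2)·(-1)) / 4 = 5/4 = 1.25
  s[C,C] = ((1)·(1) + (3)·(3) + (-1)·(-1) + (-2)·(-2) + (-1)·(-1)) / 4 = 16/4 = 4
  Sample standard deviations s_i = √(s[i,i]):
  s(A) = √(3.7) = 1.9235
  s(B) = √(6.7) = 2.5884
  s(C) = √(4) = 2

Step 3 — r_{ij} = s_{ij} / (s_i · s_j):
  r[A,A] = 1 (diagonal).
  r[A,B] = -3.55 / (1.9235 · 2.5884) = -3.55 / 4.979 = -0.713
  r[A,C] = 0.75 / (1.9235 · 2) = 0.75 / 3.8471 = 0.195
  r[B,B] = 1 (diagonal).
  r[B,C] = 1.25 / (2.5884 · 2) = 1.25 / 5.1769 = 0.2415
  r[C,C] = 1 (diagonal).

R is symmetric with unit diagonal. Assembling:

R = [[1, -0.713, 0.195],
 [-0.713, 1, 0.2415],
 [0.195, 0.2415, 1]]


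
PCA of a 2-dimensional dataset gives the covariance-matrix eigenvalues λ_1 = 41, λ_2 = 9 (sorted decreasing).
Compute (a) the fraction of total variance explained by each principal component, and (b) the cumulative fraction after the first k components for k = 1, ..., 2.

Step 1 — total variance = trace(Sigma) = Σ λ_i = 41 + 9 = 50.

Step 2 — fraction explained by component i = λ_i / Σ λ:
  PC1: 41/50 = 0.82
  PC2: 9/50 = 0.18

Step 3 — cumulative fraction after k components = (λ_1 + ... + λ_k) / Σ λ:
  k = 1: 41/50 = 0.82
  k = 2: (41 + 9)/50 = 50/50 = 1

Summary (fraction, with percent):

explained: PC1 0.82 (82%), PC2 0.18 (18%);  cumulative: 0.82, 1


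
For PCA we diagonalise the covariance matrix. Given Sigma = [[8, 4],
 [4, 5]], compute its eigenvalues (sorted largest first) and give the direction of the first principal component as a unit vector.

Step 1 — characteristic polynomial of 2×2 Sigma:
  det(Sigma - λI) = λ² - trace · λ + det = 0.
  trace = 8 + 5 = 13, det = 8·5 - (4)² = 24.
Step 2 — discriminant:
  Δ = trace² - 4·det = 169 - 96 = 73.
Step 3 — eigenvalues:
  λ = (trace ± √Δ)/2 = (13 ± 8.544)/2,
  λ_1 = 10.772,  λ_2 = 2.228.

Step 4 — unit eigenvector for λ_1: solve (Sigma - λ_1 I)v = 0. First row:
  (8 - 10.772)·v_x + (4)·v_y = 0, i.e. (-2.772)·v_x + (4)·v_y = 0,
  so v ∝ (b, λ_1 - a) = (4, 2.772) = u.
  ||u|| = √((4)² + (2.772)²) = √(23.684) ≈ 4.8666,
  v_1 = u/||u|| ≈ (0.8219, 0.5696) (||v_1|| = 1).

λ_1 = 10.772,  λ_2 = 2.228;  v_1 ≈ (0.8219, 0.5696)


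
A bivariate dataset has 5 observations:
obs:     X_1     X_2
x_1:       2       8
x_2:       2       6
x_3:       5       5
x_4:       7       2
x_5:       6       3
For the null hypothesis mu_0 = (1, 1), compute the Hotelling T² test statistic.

Step 1 — sample mean vector:
  mean(X_1) = (2 + 2 + 5 + 7 + 6) / 5 = 22/5 = 4.4
  mean(X_2) = (8 + 6 + 5 + 2 + 3) / 5 = 24/5 = 4.8
  x̄ = (4.4, 4.8),  deviation x̄ - mu_0 = (4.4, 4.8) - (1, 1) = (3.4, 3.8).

Step 2 — sample covariance matrix, S[i,j] = (1/(n-1)) · Σ_k (x_{k,i} - mean_i) · (x_{k,j} - mean_j), divisor n-1 = 4:
  S[X_1,X_1] = ((-2.4)·(-2.4) + (-2.4)·(-2.4) + (0.6)·(0.6) + (2.6)·(2.6) + (1.6)·(1.6)) / 4 = 21.2/4 = 5.3
  S[X_1,X_2] = ((-2.4)·(3.2) + (-2.4)·(1.2) + (0.6)·(0.2) + (2.6)·(-2.8) + (1.6)·(-1.8)) / 4 = -20.6/4 = -5.15
  S[X_2,X_2] = ((3.2)·(3.2) + (1.2)·(1.2) + (0.2)·(0.2) + (-2.8)·(-2.8) + (-1.8)·(-1.8)) / 4 = 22.8/4 = 5.7
  S = [[5.3, -5.15],
 [-5.15, 5.7]].

Step 3 — invert S. det(S) = 5.3·5.7 - (-5.15)² = 3.6875.
  S^{-1} = (1/det) · [[d, -b], [-b, a]] = [[1.5458, 1.3966],
 [1.3966, 1.4373]].

Step 4 — quadratic form (x̄ - mu_0)^T · S^{-1} · (x̄ - mu_0):
  S^{-1} · (x̄ - mu_0) = (10.5627, 10.2102),
  (x̄ - mu_0)^T · [...] = (3.4)·(10.5627) + (3.8)·(10.2102) = 74.7119.

Step 5 — scale by n: T² = 5 · 74.7119 = 373.5593.

T² ≈ 373.5593


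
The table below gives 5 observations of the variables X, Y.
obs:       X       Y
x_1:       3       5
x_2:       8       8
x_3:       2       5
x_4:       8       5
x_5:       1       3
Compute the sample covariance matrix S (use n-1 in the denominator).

Step 1 — column means:
  mean(X) = (3 + 8 + 2 + 8 + 1) / 5 = 22/5 = 4.4
  mean(Y) = (5 + 8 + 5 + 5 + 3) / 5 = 26/5 = 5.2

Step 2 — sample covariance S[i,j] = (1/(n-1)) · Σ_k (x_{k,i} - mean_i) · (x_{k,j} - mean_j), with n-1 = 4.
  S[X,X] = ((-1.4)·(-1.4) + (3.6)·(3.6) + (-2.4)·(-2.4) + (3.6)·(3.6) + (-3.4)·(-3.4)) / 4 = 45.2/4 = 11.3
  S[X,Y] = ((-1.4)·(-0.2) + (3.6)·(2.8) + (-2.4)·(-0.2) + (3.6)·(-0.2) + (-3.4)·(-2.2)) / 4 = 17.6/4 = 4.4
  S[Y,Y] = ((-0.2)·(-0.2) + (2.8)·(2.8) + (-0.2)·(-0.2) + (-0.2)·(-0.2) + (-2.2)·(-2.2)) / 4 = 12.8/4 = 3.2

S is symmetric (S[j,i] = S[i,j]). Assembling:

S = [[11.3, 4.4],
 [4.4, 3.2]]


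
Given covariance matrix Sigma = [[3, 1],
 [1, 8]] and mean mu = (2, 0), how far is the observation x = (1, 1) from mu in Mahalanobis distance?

Step 1 — centre the observation: (x - mu) = (-1, 1).

Step 2 — invert Sigma. det(Sigma) = 3·8 - (1)² = 23.
  Sigma^{-1} = (1/det) · [[d, -b], [-b, a]] = [[0.3478, -0.0435],
 [-0.0435, 0.1304]].

Step 3 — form the quadratic (x - mu)^T · Sigma^{-1} · (x - mu):
  Sigma^{-1} · (x - mu) = (-0.3913, 0.1739).
  (x - mu)^T · [Sigma^{-1} · (x - mu)] = (-1)·(-0.3913) + (1)·(0.1739) = 0.5652.

Step 4 — take square root: d = √(0.5652) ≈ 0.7518.

d(x, mu) = √(0.5652) ≈ 0.7518


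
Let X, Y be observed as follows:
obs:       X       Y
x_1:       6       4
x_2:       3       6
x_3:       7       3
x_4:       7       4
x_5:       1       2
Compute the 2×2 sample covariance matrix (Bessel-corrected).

Step 1 — column means:
  mean(X) = (6 + 3 + 7 + 7 + 1) / 5 = 24/5 = 4.8
  mean(Y) = (4 + 6 + 3 + 4 + 2) / 5 = 19/5 = 3.8

Step 2 — sample covariance S[i,j] = (1/(n-1)) · Σ_k (x_{k,i} - mean_i) · (x_{k,j} - mean_j), with n-1 = 4.
  S[X,X] = ((1.2)·(1.2) + (-1.8)·(-1.8) + (2.2)·(2.2) + (2.2)·(2.2) + (-3.8)·(-3.8)) / 4 = 28.8/4 = 7.2
  S[X,Y] = ((1.2)·(0.2) + (-1.8)·(2.2) + (2.2)·(-0.8) + (2.2)·(0.2) + (-3.8)·(-1.8)) / 4 = 1.8/4 = 0.45
  S[Y,Y] = ((0.2)·(0.2) + (2.2)·(2.2) + (-0.8)·(-0.8) + (0.2)·(0.2) + (-1.8)·(-1.8)) / 4 = 8.8/4 = 2.2

S is symmetric (S[j,i] = S[i,j]). Assembling:

S = [[7.2, 0.45],
 [0.45, 2.2]]


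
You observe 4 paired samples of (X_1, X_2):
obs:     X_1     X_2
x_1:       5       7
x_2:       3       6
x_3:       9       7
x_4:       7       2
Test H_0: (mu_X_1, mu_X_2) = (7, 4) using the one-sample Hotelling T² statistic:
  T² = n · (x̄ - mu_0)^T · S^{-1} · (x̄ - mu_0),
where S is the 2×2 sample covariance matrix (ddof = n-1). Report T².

Step 1 — sample mean vector:
  mean(X_1) = (5 + 3 + 9 + 7) / 4 = 24/4 = 6
  mean(X_2) = (7 + 6 + 7 + 2) / 4 = 22/4 = 5.5
  x̄ = (6, 5.5),  deviation x̄ - mu_0 = (6, 5.5) - (7, 4) = (-1, 1.5).

Step 2 — sample covariance matrix, S[i,j] = (1/(n-1)) · Σ_k (x_{k,i} - mean_i) · (x_{k,j} - mean_j), divisor n-1 = 3:
  S[X_1,X_1] = ((-1)·(-1) + (-3)·(-3) + (3)·(3) + (1)·(1)) / 3 = 20/3 = 6.6667
  S[X_1,X_2] = ((-1)·(1.5) + (-3)·(0.5) + (3)·(1.5) + (1)·(-3.5)) / 3 = -2/3 = -0.6667
  S[X_2,X_2] = ((1.5)·(1.5) + (0.5)·(0.5) + (1.5)·(1.5) + (-3.5)·(-3.5)) / 3 = 17/3 = 5.6667
  S = [[6.6667, -0.6667],
 [-0.6667, 5.6667]].

Step 3 — invert S. det(S) = 6.6667·5.6667 - (-0.6667)² = 37.3333.
  S^{-1} = (1/det) · [[d, -b], [-b, a]] = [[0.1518, 0.0179],
 [0.0179, 0.1786]].

Step 4 — quadratic form (x̄ - mu_0)^T · S^{-1} · (x̄ - mu_0):
  S^{-1} · (x̄ - mu_0) = (-0.125, 0.25),
  (x̄ - mu_0)^T · [...] = (-1)·(-0.125) + (1.5)·(0.25) = 0.5.

Step 5 — scale by n: T² = 4 · 0.5 = 2.

T² ≈ 2


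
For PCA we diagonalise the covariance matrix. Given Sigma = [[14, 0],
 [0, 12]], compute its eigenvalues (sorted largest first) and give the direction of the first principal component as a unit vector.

Step 1 — characteristic polynomial of 2×2 Sigma:
  det(Sigma - λI) = λ² - trace · λ + det = 0.
  trace = 14 + 12 = 26, det = 14·12 - (0)² = 168.
Step 2 — discriminant:
  Δ = trace² - 4·det = 676 - 672 = 4.
Step 3 — eigenvalues:
  λ = (trace ± √Δ)/2 = (26 ± 2)/2,
  λ_1 = 14,  λ_2 = 12.

Step 4 — unit eigenvector for λ_1: Sigma is diagonal, so its eigenvectors are the coordinate axes. λ_1 = 14 is the diagonal entry on the first coordinate axis, hence
  v_1 = (1, 0) (||v_1|| = 1).

λ_1 = 14,  λ_2 = 12;  v_1 ≈ (1, 0)


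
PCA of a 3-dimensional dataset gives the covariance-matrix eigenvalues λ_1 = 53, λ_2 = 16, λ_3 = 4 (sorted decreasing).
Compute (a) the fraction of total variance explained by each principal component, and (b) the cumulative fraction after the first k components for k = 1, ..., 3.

Step 1 — total variance = trace(Sigma) = Σ λ_i = 53 + 16 + 4 = 73.

Step 2 — fraction explained by component i = λ_i / Σ λ:
  PC1: 53/73 = 0.726
  PC2: 16/73 = 0.2192
  PC3: 4/73 = 0.0548

Step 3 — cumulative fraction after k components = (λ_1 + ... + λ_k) / Σ λ:
  k = 1: 53/73 = 0.726
  k = 2: (53 + 16)/73 = 69/73 = 0.9452
  k = 3: (53 + 16 + 4)/73 = 73/73 = 1

Summary (fraction, with percent):

explained: PC1 0.726 (72.6%), PC2 0.2192 (21.92%), PC3 0.0548 (5.48%);  cumulative: 0.726, 0.9452, 1


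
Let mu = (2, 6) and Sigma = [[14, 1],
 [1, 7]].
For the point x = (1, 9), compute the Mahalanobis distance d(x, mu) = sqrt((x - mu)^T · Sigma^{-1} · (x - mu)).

Step 1 — centre the observation: (x - mu) = (-1, 3).

Step 2 — invert Sigma. det(Sigma) = 14·7 - (1)² = 97.
  Sigma^{-1} = (1/det) · [[d, -b], [-b, a]] = [[0.0722, -0.0103],
 [-0.0103, 0.1443]].

Step 3 — form the quadratic (x - mu)^T · Sigma^{-1} · (x - mu):
  Sigma^{-1} · (x - mu) = (-0.1031, 0.4433).
  (x - mu)^T · [Sigma^{-1} · (x - mu)] = (-1)·(-0.1031) + (3)·(0.4433) = 1.433.

Step 4 — take square root: d = √(1.433) ≈ 1.1971.

d(x, mu) = √(1.433) ≈ 1.1971


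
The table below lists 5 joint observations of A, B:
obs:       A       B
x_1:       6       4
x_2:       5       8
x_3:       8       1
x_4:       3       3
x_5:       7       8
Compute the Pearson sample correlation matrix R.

Step 1 — column means:
  mean(A) = (6 + 5 + 8 + 3 + 7) / 5 = 29/5 = 5.8
  mean(B) = (4 + 8 + 1 + 3 + 8) / 5 = 24/5 = 4.8

Step 2 — sample variances and covariances s[i,j] = (1/(n-1)) · Σ_k (x_{k,i} - mean_i) · (x_{k,j} - mean_j), with n-1 = 4:
  s[A,A] = ((0.2)·(0.2) + (-0.8)·(-0.8) + (2.2)·(2.2) + (-2.8)·(-2.8) + (1.2)·(1.2)) / 4 = 14.8/4 = 3.7
  s[A,B] = ((0.2)·(-0.8) + (-0.8)·(3.2) + (2.2)·(-3.8) + (-2.8)·(-1.8) + (1.2)·(3.2)) / 4 = -2.2/4 = -0.55
  s[B,B] = ((-0.8)·(-0.8) + (3.2)·(3.2) + (-3.8)·(-3.8) + (-1.8)·(-1.8) + (3.2)·(3.2)) / 4 = 38.8/4 = 9.7
  Sample standard deviations s_i = √(s[i,i]):
  s(A) = √(3.7) = 1.9235
  s(B) = √(9.7) = 3.1145

Step 3 — r_{ij} = s_{ij} / (s_i · s_j):
  r[A,A] = 1 (diagonal).
  r[A,B] = -0.55 / (1.9235 · 3.1145) = -0.55 / 5.9908 = -0.0918
  r[B,B] = 1 (diagonal).

R is symmetric with unit diagonal. Assembling:

R = [[1, -0.0918],
 [-0.0918, 1]]


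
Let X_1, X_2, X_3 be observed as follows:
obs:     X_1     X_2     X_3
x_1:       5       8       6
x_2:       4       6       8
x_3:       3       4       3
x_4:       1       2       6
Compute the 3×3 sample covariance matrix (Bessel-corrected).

Step 1 — column means:
  mean(X_1) = (5 + 4 + 3 + 1) / 4 = 13/4 = 3.25
  mean(X_2) = (8 + 6 + 4 + 2) / 4 = 20/4 = 5
  mean(X_3) = (6 + 8 + 3 + 6) / 4 = 23/4 = 5.75

Step 2 — sample covariance S[i,j] = (1/(n-1)) · Σ_k (x_{k,i} - mean_i) · (x_{k,j} - mean_j), with n-1 = 3.
  S[X_1,X_1] = ((1.75)·(1.75) + (0.75)·(0.75) + (-0.25)·(-0.25) + (-2.25)·(-2.25)) / 3 = 8.75/3 = 2.9167
  S[X_1,X_2] = ((1.75)·(3) + (0.75)·(1) + (-0.25)·(-1) + (-2.25)·(-3)) / 3 = 13/3 = 4.3333
  S[X_1,X_3] = ((1.75)·(0.25) + (0.75)·(2.25) + (-0.25)·(-2.75) + (-2.25)·(0.25)) / 3 = 2.25/3 = 0.75
  S[X_2,X_2] = ((3)·(3) + (1)·(1) + (-1)·(-1) + (-3)·(-3)) / 3 = 20/3 = 6.6667
  S[X_2,X_3] = ((3)·(0.25) + (1)·(2.25) + (-1)·(-2.75) + (-3)·(0.25)) / 3 = 5/3 = 1.6667
  S[X_3,X_3] = ((0.25)·(0.25) + (2.25)·(2.25) + (-2.75)·(-2.75) + (0.25)·(0.25)) / 3 = 12.75/3 = 4.25

S is symmetric (S[j,i] = S[i,j]). Assembling:

S = [[2.9167, 4.3333, 0.75],
 [4.3333, 6.6667, 1.6667],
 [0.75, 1.6667, 4.25]]


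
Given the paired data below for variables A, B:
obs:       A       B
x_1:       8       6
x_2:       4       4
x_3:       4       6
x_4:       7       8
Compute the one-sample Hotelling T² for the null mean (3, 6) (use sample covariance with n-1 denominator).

Step 1 — sample mean vector:
  mean(A) = (8 + 4 + 4 + 7) / 4 = 23/4 = 5.75
  mean(B) = (6 + 4 + 6 + 8) / 4 = 24/4 = 6
  x̄ = (5.75, 6),  deviation x̄ - mu_0 = (5.75, 6) - (3, 6) = (2.75, 0).

Step 2 — sample covariance matrix, S[i,j] = (1/(n-1)) · Σ_k (x_{k,i} - mean_i) · (x_{k,j} - mean_j), divisor n-1 = 3:
  S[A,A] = ((2.25)·(2.25) + (-1.75)·(-1.75) + (-1.75)·(-1.75) + (1.25)·(1.25)) / 3 = 12.75/3 = 4.25
  S[A,B] = ((2.25)·(0) + (-1.75)·(-2) + (-1.75)·(0) + (1.25)·(2)) / 3 = 6/3 = 2
  S[B,B] = ((0)·(0) + (-2)·(-2) + (0)·(0) + (2)·(2)) / 3 = 8/3 = 2.6667
  S = [[4.25, 2],
 [2, 2.6667]].

Step 3 — invert S. det(S) = 4.25·2.6667 - (2)² = 7.3333.
  S^{-1} = (1/det) · [[d, -b], [-b, a]] = [[0.3636, -0.2727],
 [-0.2727, 0.5795]].

Step 4 — quadratic form (x̄ - mu_0)^T · S^{-1} · (x̄ - mu_0):
  S^{-1} · (x̄ - mu_0) = (1, -0.75),
  (x̄ - mu_0)^T · [...] = (2.75)·(1) + (0)·(-0.75) = 2.75.

Step 5 — scale by n: T² = 4 · 2.75 = 11.

T² ≈ 11
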